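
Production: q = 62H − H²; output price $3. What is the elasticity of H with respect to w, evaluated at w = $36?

ε = -0.24

From P·MP_H = w with MP_H = 62 − 2H, labor demand is H(w) = (62 − w/3)/2.
dH/dw = −1/(6) = -1/6.
At w = 36, H = 25, so ε = (dH/dw)·(w/H) = (-1/6)·(36/25) = -0.24.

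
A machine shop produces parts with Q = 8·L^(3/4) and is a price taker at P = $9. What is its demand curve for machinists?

MP_L = (3/4)·8·L^(-1/4) = 6·L^(-1/4).
Setting P·MP_L = w: 54·L^(-1/4) = w.
Solving for L: L^(-1/4) = w/54, so L = (54/w)^(4).

L(w) = 8503056/w^(4)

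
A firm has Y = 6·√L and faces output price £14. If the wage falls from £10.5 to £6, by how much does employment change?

ΔL = 33

From P·MP_L = w with MP_L = 3·L^(-1/2), the labor demand is L(w) = (42/w)^(2).
At w = 10.5: L = 16. At w = 6: L = 49.
ΔL = 49 − 16 = 33.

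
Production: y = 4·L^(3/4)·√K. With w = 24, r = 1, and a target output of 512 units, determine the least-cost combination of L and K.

Cost minimization requires the marginal rate of technical substitution to equal the input-price ratio: MP_L/MP_K = w/r.
Here MP_L/MP_K = (3/4)·(K/L)/(1/2) = 1.5·(K/L). Setting this equal to 24/1 = 24 gives K = 16L.
Substituting into y = 512: 4·L^(3/4)·(16L)^(1/2) = 512.
Solving, L = 16 and K = 256.

L* = 16, K* = 256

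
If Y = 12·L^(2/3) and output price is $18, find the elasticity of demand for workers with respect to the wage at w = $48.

ε = -3

MP_L = (2/3)·12·L^(-1/3), so P·MP_L = w gives 144·L^(-1/3) = w.
Solving, L(w) = (144/w)^(3). This is a constant-elasticity form: L ∝ w^(−3), so ε = −3.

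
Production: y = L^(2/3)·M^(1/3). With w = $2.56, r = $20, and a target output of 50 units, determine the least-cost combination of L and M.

Cost minimization requires the marginal rate of technical substitution to equal the input-price ratio: MP_L/MP_M = w/r.
Here MP_L/MP_M = (2/3)·(M/L)/(1/3) = 2·(M/L). Setting this equal to 2.56/20 = 0.128 gives M = 0.064L.
Substituting into y = 50: L^(2/3)·(0.064L)^(1/3) = 50.
Solving, L = 125 and M = 8.

L* = 125, M* = 8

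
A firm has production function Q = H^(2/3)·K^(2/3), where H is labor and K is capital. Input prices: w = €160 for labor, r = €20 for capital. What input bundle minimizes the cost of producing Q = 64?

H* = 8, K* = 64

Cost minimization requires the marginal rate of technical substitution to equal the input-price ratio: MP_H/MP_K = w/r.
Here MP_H/MP_K = (2/3)·(K/H)/(2/3) = (K/H). Setting this equal to 160/20 = 8 gives K = 8H.
Substituting into Q = 64: H^(2/3)·(8H)^(2/3) = 64.
Solving, H = 8 and K = 64.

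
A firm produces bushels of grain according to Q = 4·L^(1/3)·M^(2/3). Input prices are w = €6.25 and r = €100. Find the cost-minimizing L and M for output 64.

L* = 64, M* = 8

Cost minimization requires the marginal rate of technical substitution to equal the input-price ratio: MP_L/MP_M = w/r.
Here MP_L/MP_M = (1/3)·(M/L)/(2/3) = 0.5·(M/L). Setting this equal to 6.25/100 = 0.0625 gives M = 0.125L.
Substituting into Q = 64: 4·L^(1/3)·(0.125L)^(2/3) = 64.
Solving, L = 64 and M = 8.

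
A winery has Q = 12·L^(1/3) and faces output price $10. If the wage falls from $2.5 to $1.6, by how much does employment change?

From P·MP_L = w with MP_L = 4·L^(-2/3), the labor demand is L(w) = (40/w)^(3/2).
At w = 2.5: L = 64. At w = 1.6: L = 125.
ΔL = 125 − 64 = 61.

ΔL = 61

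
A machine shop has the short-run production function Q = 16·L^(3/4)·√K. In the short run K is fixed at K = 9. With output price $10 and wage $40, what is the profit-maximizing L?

L* = 6561

With K = 9, MP_L = (3/4)·16·L^(-1/4)·9^(1/2) = 36·L^(-1/4).
Profit maximization for a price taker requires P·MP_L = w: 10·36·L^(-1/4) = 40.
So L^(-1/4) = 1/9, which gives L = 6561.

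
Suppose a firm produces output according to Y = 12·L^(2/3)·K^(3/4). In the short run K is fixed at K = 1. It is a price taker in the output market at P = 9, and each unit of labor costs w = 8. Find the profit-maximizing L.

With K = 1, MP_L = (2/3)·12·L^(-1/3)·1^(3/4) = 8·L^(-1/3).
Profit maximization for a price taker requires P·MP_L = w: 9·8·L^(-1/3) = 8.
So L^(-1/3) = 1/9, which gives L = 729.

L* = 729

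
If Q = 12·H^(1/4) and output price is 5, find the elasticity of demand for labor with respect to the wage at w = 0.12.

ε = -4/3

MP_H = (1/4)·12·H^(-3/4), so P·MP_H = w gives 15·H^(-3/4) = w.
Solving, H(w) = (15/w)^(4/3). This is a constant-elasticity form: H ∝ w^(−4/3), so ε = −4/3.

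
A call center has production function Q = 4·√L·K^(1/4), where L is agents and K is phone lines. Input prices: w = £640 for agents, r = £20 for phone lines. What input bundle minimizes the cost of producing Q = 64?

L* = 16, K* = 256

Cost minimization requires the marginal rate of technical substitution to equal the input-price ratio: MP_L/MP_K = w/r.
Here MP_L/MP_K = (1/2)·(K/L)/(1/4) = 2·(K/L). Setting this equal to 640/20 = 32 gives K = 16L.
Substituting into Q = 64: 4·L^(1/2)·(16L)^(1/4) = 64.
Solving, L = 16 and K = 256.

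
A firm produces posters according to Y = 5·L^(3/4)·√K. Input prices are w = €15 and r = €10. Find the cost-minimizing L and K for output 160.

Cost minimization requires the marginal rate of technical substitution to equal the input-price ratio: MP_L/MP_K = w/r.
Here MP_L/MP_K = (3/4)·(K/L)/(1/2) = 1.5·(K/L). Setting this equal to 15/10 = 1.5 gives K = L.
Substituting into Y = 160: 5·L^(3/4)·(L)^(1/2) = 160.
Solving, L = 16 and K = 16.

L* = 16, K* = 16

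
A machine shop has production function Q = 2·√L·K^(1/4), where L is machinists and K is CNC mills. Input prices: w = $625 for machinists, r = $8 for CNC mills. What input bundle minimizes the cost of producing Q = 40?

L* = 16, K* = 625

Cost minimization requires the marginal rate of technical substitution to equal the input-price ratio: MP_L/MP_K = w/r.
Here MP_L/MP_K = (1/2)·(K/L)/(1/4) = 2·(K/L). Setting this equal to 625/8 = 78.125 gives K = 39.0625L.
Substituting into Q = 40: 2·L^(1/2)·(39.0625L)^(1/4) = 40.
Solving, L = 16 and K = 625.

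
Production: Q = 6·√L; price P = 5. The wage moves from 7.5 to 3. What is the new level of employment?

From P·MP_L = w with MP_L = 3·L^(-1/2), the labor demand is L(w) = (15/w)^(2).
At w = 7.5: L = 4. At w = 3: L = 25.

L* = 25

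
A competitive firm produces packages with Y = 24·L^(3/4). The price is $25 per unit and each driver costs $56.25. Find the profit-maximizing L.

L* = 4096

MP_L = (3/4)·24·L^(-1/4) = 18·L^(-1/4).
Profit maximization for a price taker requires P·MP_L = w: 25·18·L^(-1/4) = 56.25.
So L^(-1/4) = 0.125, which gives L = 4096.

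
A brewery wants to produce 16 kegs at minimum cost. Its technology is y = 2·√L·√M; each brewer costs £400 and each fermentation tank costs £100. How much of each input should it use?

L* = 4, M* = 16

Cost minimization requires the marginal rate of technical substitution to equal the input-price ratio: MP_L/MP_M = w/r.
Here MP_L/MP_M = (1/2)·(M/L)/(1/2) = (M/L). Setting this equal to 400/100 = 4 gives M = 4L.
Substituting into y = 16: 2·L^(1/2)·(4L)^(1/2) = 16.
Solving, L = 4 and M = 16.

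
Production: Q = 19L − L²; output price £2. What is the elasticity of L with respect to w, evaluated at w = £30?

From P·MP_L = w with MP_L = 19 − 2L, labor demand is L(w) = (19 − w/2)/2.
dL/dw = −1/(4) = -0.25.
At w = 30, L = 2, so ε = (dL/dw)·(w/L) = (-0.25)·(30/2) = -3.75.

ε = -3.75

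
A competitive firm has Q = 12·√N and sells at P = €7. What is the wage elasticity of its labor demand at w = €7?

MP_N = (1/2)·12·N^(-1/2), so P·MP_N = w gives 42·N^(-1/2) = w.
Solving, N(w) = (42/w)^(2). This is a constant-elasticity form: N ∝ w^(−2), so ε = −2.

ε = -2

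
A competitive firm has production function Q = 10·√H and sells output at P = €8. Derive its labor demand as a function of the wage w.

MP_H = (1/2)·10·H^(-1/2) = 5·H^(-1/2).
Setting P·MP_H = w: 40·H^(-1/2) = w.
Solving for H: H^(-1/2) = w/40, so H = (40/w)^(2).

H(w) = 1600/w²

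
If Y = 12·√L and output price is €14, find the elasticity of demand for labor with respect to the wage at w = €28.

MP_L = (1/2)·12·L^(-1/2), so P·MP_L = w gives 84·L^(-1/2) = w.
Solving, L(w) = (84/w)^(2). This is a constant-elasticity form: L ∝ w^(−2), so ε = −2.

ε = -2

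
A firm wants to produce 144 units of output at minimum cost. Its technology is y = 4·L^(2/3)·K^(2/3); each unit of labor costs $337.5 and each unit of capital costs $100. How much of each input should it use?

Cost minimization requires the marginal rate of technical substitution to equal the input-price ratio: MP_L/MP_K = w/r.
Here MP_L/MP_K = (2/3)·(K/L)/(2/3) = (K/L). Setting this equal to 337.5/100 = 3.375 gives K = 3.375L.
Substituting into y = 144: 4·L^(2/3)·(3.375L)^(2/3) = 144.
Solving, L = 8 and K = 27.

L* = 8, K* = 27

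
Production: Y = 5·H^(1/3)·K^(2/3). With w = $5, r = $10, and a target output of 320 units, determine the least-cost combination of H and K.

H* = 64, K* = 64

Cost minimization requires the marginal rate of technical substitution to equal the input-price ratio: MP_H/MP_K = w/r.
Here MP_H/MP_K = (1/3)·(K/H)/(2/3) = 0.5·(K/H). Setting this equal to 5/10 = 0.5 gives K = H.
Substituting into Y = 320: 5·H^(1/3)·(H)^(2/3) = 320.
Solving, H = 64 and K = 64.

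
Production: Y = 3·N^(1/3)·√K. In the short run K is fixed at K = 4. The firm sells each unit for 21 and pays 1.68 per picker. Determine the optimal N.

N* = 125

With K = 4, MP_N = (1/3)·3·N^(-2/3)·4^(1/2) = 2·N^(-2/3).
Profit maximization for a price taker requires P·MP_N = w: 21·2·N^(-2/3) = 1.68.
So N^(-2/3) = 0.04, which gives N = 125.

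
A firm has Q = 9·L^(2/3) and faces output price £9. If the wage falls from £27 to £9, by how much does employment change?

ΔL = 208

From P·MP_L = w with MP_L = 6·L^(-1/3), the labor demand is L(w) = (54/w)^(3).
At w = 27: L = 8. At w = 9: L = 216.
ΔL = 216 − 8 = 208.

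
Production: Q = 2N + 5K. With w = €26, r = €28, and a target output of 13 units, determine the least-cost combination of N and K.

The inputs are perfect substitutes, so the firm uses whichever has the lower cost per unit of output.
Cost per unit of output via N is w/2 = 13; via K it is r/5 = 5.6. K is cheaper.
Producing Q = 13 with K alone: N = 0, K = 2.6.

N* = 0, K* = 2.6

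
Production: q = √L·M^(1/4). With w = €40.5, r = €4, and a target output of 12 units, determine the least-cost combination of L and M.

L* = 16, M* = 81

Cost minimization requires the marginal rate of technical substitution to equal the input-price ratio: MP_L/MP_M = w/r.
Here MP_L/MP_M = (1/2)·(M/L)/(1/4) = 2·(M/L). Setting this equal to 40.5/4 = 10.125 gives M = 5.0625L.
Substituting into q = 12: L^(1/2)·(5.0625L)^(1/4) = 12.
Solving, L = 16 and M = 81.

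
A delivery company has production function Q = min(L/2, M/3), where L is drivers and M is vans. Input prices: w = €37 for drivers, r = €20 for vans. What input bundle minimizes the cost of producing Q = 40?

L* = 80, M* = 120

With a fixed-proportions technology, the cost-minimizing bundle uses no slack in either input: L/2 = M/3 = Q.
So L = 2·40 = 80 and M = 3·40 = 120.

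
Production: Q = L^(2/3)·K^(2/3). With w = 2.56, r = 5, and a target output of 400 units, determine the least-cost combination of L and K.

L* = 125, K* = 64

Cost minimization requires the marginal rate of technical substitution to equal the input-price ratio: MP_L/MP_K = w/r.
Here MP_L/MP_K = (2/3)·(K/L)/(2/3) = (K/L). Setting this equal to 2.56/5 = 0.512 gives K = 0.512L.
Substituting into Q = 400: L^(2/3)·(0.512L)^(2/3) = 400.
Solving, L = 125 and K = 64.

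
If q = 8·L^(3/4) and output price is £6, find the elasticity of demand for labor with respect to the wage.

ε = -4

MP_L = (3/4)·8·L^(-1/4), so P·MP_L = w gives 36·L^(-1/4) = w.
Solving, L(w) = (36/w)^(4). This is a constant-elasticity form: L ∝ w^(−4), so ε = −4.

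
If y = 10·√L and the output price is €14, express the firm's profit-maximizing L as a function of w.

L(w) = 4900/w²

MP_L = (1/2)·10·L^(-1/2) = 5·L^(-1/2).
Setting P·MP_L = w: 70·L^(-1/2) = w.
Solving for L: L^(-1/2) = w/70, so L = (70/w)^(2).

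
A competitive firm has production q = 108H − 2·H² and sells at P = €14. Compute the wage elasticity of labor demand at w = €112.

From P·MP_H = w with MP_H = 108 − 4H, labor demand is H(w) = (108 − w/14)/4.
dH/dw = −1/(56) = -1/56.
At w = 112, H = 25, so ε = (dH/dw)·(w/H) = (-1/56)·(112/25) = -0.08.

ε = -0.08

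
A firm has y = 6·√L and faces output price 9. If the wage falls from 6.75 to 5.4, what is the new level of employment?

From P·MP_L = w with MP_L = 3·L^(-1/2), the labor demand is L(w) = (27/w)^(2).
At w = 6.75: L = 16. At w = 5.4: L = 25.

L* = 25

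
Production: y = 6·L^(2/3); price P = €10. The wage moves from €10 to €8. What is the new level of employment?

L* = 125

From P·MP_L = w with MP_L = 4·L^(-1/3), the labor demand is L(w) = (40/w)^(3).
At w = 10: L = 64. At w = 8: L = 125.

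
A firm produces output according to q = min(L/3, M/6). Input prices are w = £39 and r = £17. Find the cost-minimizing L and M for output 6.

With a fixed-proportions technology, the cost-minimizing bundle uses no slack in either input: L/3 = M/6 = q.
So L = 3·6 = 18 and M = 6·6 = 36.

L* = 18, M* = 36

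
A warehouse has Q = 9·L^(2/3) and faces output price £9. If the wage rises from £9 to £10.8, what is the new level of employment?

From P·MP_L = w with MP_L = 6·L^(-1/3), the labor demand is L(w) = (54/w)^(3).
At w = 9: L = 216. At w = 10.8: L = 125.

L* = 125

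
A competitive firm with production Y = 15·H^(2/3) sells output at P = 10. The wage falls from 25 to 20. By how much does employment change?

From P·MP_H = w with MP_H = 10·H^(-1/3), the labor demand is H(w) = (100/w)^(3).
At w = 25: H = 64. At w = 20: H = 125.
ΔH = 125 − 64 = 61.

ΔH = 61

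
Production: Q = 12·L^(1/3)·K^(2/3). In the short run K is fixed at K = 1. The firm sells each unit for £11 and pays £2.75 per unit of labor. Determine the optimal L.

With K = 1, MP_L = (1/3)·12·L^(-2/3)·1^(2/3) = 4·L^(-2/3).
Profit maximization for a price taker requires P·MP_L = w: 11·4·L^(-2/3) = 2.75.
So L^(-2/3) = 0.0625, which gives L = 64.

L* = 64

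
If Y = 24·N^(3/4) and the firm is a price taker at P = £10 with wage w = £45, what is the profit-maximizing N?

N* = 256

MP_N = (3/4)·24·N^(-1/4) = 18·N^(-1/4).
Profit maximization for a price taker requires P·MP_N = w: 10·18·N^(-1/4) = 45.
So N^(-1/4) = 0.25, which gives N = 256.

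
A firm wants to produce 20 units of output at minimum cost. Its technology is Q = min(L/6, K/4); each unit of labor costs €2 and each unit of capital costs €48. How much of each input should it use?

With a fixed-proportions technology, the cost-minimizing bundle uses no slack in either input: L/6 = K/4 = Q.
So L = 6·20 = 120 and K = 4·20 = 80.

L* = 120, K* = 80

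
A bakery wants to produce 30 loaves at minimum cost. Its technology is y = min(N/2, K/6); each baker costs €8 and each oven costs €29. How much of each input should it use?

With a fixed-proportions technology, the cost-minimizing bundle uses no slack in either input: N/2 = K/6 = y.
So N = 2·30 = 60 and K = 6·30 = 180.

N* = 60, K* = 180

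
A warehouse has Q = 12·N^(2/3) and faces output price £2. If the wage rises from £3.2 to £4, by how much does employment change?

From P·MP_N = w with MP_N = 8·N^(-1/3), the labor demand is N(w) = (16/w)^(3).
At w = 3.2: N = 125. At w = 4: N = 64.
ΔN = 64 − 125 = -61.

ΔN = -61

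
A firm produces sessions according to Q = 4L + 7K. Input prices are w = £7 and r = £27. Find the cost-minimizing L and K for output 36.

L* = 9, K* = 0

The inputs are perfect substitutes, so the firm uses whichever has the lower cost per unit of output.
Cost per unit of output via L is w/4 = 1.75; via K it is r/7 = 27/7. L is cheaper.
Producing Q = 36 with L alone: L = 9, K = 0.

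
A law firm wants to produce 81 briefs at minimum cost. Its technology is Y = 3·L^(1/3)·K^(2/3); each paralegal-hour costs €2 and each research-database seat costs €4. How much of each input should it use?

Cost minimization requires the marginal rate of technical substitution to equal the input-price ratio: MP_L/MP_K = w/r.
Here MP_L/MP_K = (1/3)·(K/L)/(2/3) = 0.5·(K/L). Setting this equal to 2/4 = 0.5 gives K = L.
Substituting into Y = 81: 3·L^(1/3)·(L)^(2/3) = 81.
Solving, L = 27 and K = 27.

L* = 27, K* = 27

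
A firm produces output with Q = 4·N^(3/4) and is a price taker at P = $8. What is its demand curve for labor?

N(w) = 331776/w^(4)

MP_N = (3/4)·4·N^(-1/4) = 3·N^(-1/4).
Setting P·MP_N = w: 24·N^(-1/4) = w.
Solving for N: N^(-1/4) = w/24, so N = (24/w)^(4).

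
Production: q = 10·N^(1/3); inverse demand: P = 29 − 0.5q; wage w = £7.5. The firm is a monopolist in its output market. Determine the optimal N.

N* = 8

Marginal revenue from the inverse demand is MR = 29 − q.
The marginal product is MP_N = (10/3)·N^(-2/3).
A monopolist hires until marginal revenue product equals the wage: MR·MP_N = w.
At N, q = 10·N^(1/3). Substituting and solving: (29 − 10·N^(1/3))·(10/3)·N^(-2/3) = 7.5 gives N = 8.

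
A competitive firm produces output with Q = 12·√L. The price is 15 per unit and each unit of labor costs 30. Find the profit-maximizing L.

L* = 9

MP_L = (1/2)·12·L^(-1/2) = 6·L^(-1/2).
Profit maximization for a price taker requires P·MP_L = w: 15·6·L^(-1/2) = 30.
So L^(-1/2) = 1/3, which gives L = 9.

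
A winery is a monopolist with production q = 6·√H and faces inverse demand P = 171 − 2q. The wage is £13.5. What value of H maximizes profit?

Marginal revenue from the inverse demand is MR = 171 − 4q.
The marginal product is MP_H = 3·H^(-1/2).
A monopolist hires until marginal revenue product equals the wage: MR·MP_H = w.
At H, q = 6·√H. Substituting and solving: (171 − 24·√H)·3·H^(-1/2) = 13.5 gives H = 36.

H* = 36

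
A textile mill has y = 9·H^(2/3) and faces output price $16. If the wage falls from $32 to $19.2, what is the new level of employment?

H* = 125

From P·MP_H = w with MP_H = 6·H^(-1/3), the labor demand is H(w) = (96/w)^(3).
At w = 32: H = 27. At w = 19.2: H = 125.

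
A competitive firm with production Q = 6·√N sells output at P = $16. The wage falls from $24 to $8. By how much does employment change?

ΔN = 32

From P·MP_N = w with MP_N = 3·N^(-1/2), the labor demand is N(w) = (48/w)^(2).
At w = 24: N = 4. At w = 8: N = 36.
ΔN = 36 − 4 = 32.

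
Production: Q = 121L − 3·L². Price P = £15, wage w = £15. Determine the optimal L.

The marginal product of L is MP_L = 121 − 6L.
A price-taking firm hires until the value of the marginal product equals the wage: P·MP_L = w, so 15·(121 − 6L) = 15.
Then 121 − 6L = 1, giving L = 20.

L* = 20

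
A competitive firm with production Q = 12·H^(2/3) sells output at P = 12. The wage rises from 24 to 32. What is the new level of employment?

From P·MP_H = w with MP_H = 8·H^(-1/3), the labor demand is H(w) = (96/w)^(3).
At w = 24: H = 64. At w = 32: H = 27.

H* = 27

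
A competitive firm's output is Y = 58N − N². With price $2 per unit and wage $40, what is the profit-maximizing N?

N* = 19

The marginal product of N is MP_N = 58 − 2N.
A price-taking firm hires until the value of the marginal product equals the wage: P·MP_N = w, so 2·(58 − 2N) = 40.
Then 58 − 2N = 20, giving N = 19.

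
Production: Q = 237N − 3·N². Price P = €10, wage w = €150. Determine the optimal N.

N* = 37

The marginal product of N is MP_N = 237 − 6N.
A price-taking firm hires until the value of the marginal product equals the wage: P·MP_N = w, so 10·(237 − 6N) = 150.
Then 237 − 6N = 15, giving N = 37.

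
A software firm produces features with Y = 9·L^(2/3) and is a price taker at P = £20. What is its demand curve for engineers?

L(w) = 1728000/w³

MP_L = (2/3)·9·L^(-1/3) = 6·L^(-1/3).
Setting P·MP_L = w: 120·L^(-1/3) = w.
Solving for L: L^(-1/3) = w/120, so L = (120/w)^(3).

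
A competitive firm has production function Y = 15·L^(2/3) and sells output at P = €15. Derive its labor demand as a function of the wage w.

MP_L = (2/3)·15·L^(-1/3) = 10·L^(-1/3).
Setting P·MP_L = w: 150·L^(-1/3) = w.
Solving for L: L^(-1/3) = w/150, so L = (150/w)^(3).

L(w) = 3375000/w³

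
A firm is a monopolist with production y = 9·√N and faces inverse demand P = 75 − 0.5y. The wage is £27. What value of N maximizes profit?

Marginal revenue from the inverse demand is MR = 75 − y.
The marginal product is MP_N = 4.5·N^(-1/2).
A monopolist hires until marginal revenue product equals the wage: MR·MP_N = w.
At N, y = 9·√N. Substituting and solving: (75 − 9·√N)·4.5·N^(-1/2) = 27 gives N = 25.

N* = 25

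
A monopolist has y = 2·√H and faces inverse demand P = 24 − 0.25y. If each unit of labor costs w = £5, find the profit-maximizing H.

Marginal revenue from the inverse demand is MR = 24 − 0.5y.
The marginal product is MP_H = H^(-1/2).
A monopolist hires until marginal revenue product equals the wage: MR·MP_H = w.
At H, y = 2·√H. Substituting and solving: (24 − √H)·H^(-1/2) = 5 gives H = 16.

H* = 16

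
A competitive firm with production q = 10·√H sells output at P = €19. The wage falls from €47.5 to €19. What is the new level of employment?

From P·MP_H = w with MP_H = 5·H^(-1/2), the labor demand is H(w) = (95/w)^(2).
At w = 47.5: H = 4. At w = 19: H = 25.

H* = 25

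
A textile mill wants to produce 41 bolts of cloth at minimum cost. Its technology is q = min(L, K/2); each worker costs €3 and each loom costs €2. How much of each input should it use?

With a fixed-proportions technology, the cost-minimizing bundle uses no slack in either input: L = K/2 = q.
So L = 41 and K = 2·41 = 82.

L* = 41, K* = 82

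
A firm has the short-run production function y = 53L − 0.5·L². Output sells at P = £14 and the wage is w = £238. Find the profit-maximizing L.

L* = 36

The marginal product of L is MP_L = 53 − L.
A price-taking firm hires until the value of the marginal product equals the wage: P·MP_L = w, so 14·(53 − L) = 238.
Then 53 − L = 17, giving L = 36.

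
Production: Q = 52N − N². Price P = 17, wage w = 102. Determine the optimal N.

The marginal product of N is MP_N = 52 − 2N.
A price-taking firm hires until the value of the marginal product equals the wage: P·MP_N = w, so 17·(52 − 2N) = 102.
Then 52 − 2N = 6, giving N = 23.

N* = 23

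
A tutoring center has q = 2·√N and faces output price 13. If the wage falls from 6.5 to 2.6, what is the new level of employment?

From P·MP_N = w with MP_N = N^(-1/2), the labor demand is N(w) = (13/w)^(2).
At w = 6.5: N = 4. At w = 2.6: N = 25.

N* = 25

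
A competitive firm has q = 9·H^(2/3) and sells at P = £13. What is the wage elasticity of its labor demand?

ε = -3

MP_H = (2/3)·9·H^(-1/3), so P·MP_H = w gives 78·H^(-1/3) = w.
Solving, H(w) = (78/w)^(3). This is a constant-elasticity form: H ∝ w^(−3), so ε = −3.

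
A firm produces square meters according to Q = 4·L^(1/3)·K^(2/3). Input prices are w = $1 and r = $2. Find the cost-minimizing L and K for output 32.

L* = 8, K* = 8

Cost minimization requires the marginal rate of technical substitution to equal the input-price ratio: MP_L/MP_K = w/r.
Here MP_L/MP_K = (1/3)·(K/L)/(2/3) = 0.5·(K/L). Setting this equal to 1/2 = 0.5 gives K = L.
Substituting into Q = 32: 4·L^(1/3)·(L)^(2/3) = 32.
Solving, L = 8 and K = 8.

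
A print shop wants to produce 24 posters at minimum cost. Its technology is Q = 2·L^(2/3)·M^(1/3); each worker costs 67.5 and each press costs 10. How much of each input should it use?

L* = 8, M* = 27

Cost minimization requires the marginal rate of technical substitution to equal the input-price ratio: MP_L/MP_M = w/r.
Here MP_L/MP_M = (2/3)·(M/L)/(1/3) = 2·(M/L). Setting this equal to 67.5/10 = 6.75 gives M = 3.375L.
Substituting into Q = 24: 2·L^(2/3)·(3.375L)^(1/3) = 24.
Solving, L = 8 and M = 27.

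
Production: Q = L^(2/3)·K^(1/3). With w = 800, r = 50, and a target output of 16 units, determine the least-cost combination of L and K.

L* = 8, K* = 64

Cost minimization requires the marginal rate of technical substitution to equal the input-price ratio: MP_L/MP_K = w/r.
Here MP_L/MP_K = (2/3)·(K/L)/(1/3) = 2·(K/L). Setting this equal to 800/50 = 16 gives K = 8L.
Substituting into Q = 16: L^(2/3)·(8L)^(1/3) = 16.
Solving, L = 8 and K = 64.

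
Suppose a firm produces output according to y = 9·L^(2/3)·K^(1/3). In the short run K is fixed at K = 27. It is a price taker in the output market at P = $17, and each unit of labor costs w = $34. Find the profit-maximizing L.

L* = 729

With K = 27, MP_L = (2/3)·9·L^(-1/3)·27^(1/3) = 18·L^(-1/3).
Profit maximization for a price taker requires P·MP_L = w: 17·18·L^(-1/3) = 34.
So L^(-1/3) = 1/9, which gives L = 729.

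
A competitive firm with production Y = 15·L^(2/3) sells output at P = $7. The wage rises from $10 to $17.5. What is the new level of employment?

L* = 64

From P·MP_L = w with MP_L = 10·L^(-1/3), the labor demand is L(w) = (70/w)^(3).
At w = 10: L = 343. At w = 17.5: L = 64.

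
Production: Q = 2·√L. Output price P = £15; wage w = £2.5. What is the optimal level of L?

L* = 36

MP_L = (1/2)·2·L^(-1/2) = L^(-1/2).
Profit maximization for a price taker requires P·MP_L = w: 15·L^(-1/2) = 2.5.
So L^(-1/2) = 1/6, which gives L = 36.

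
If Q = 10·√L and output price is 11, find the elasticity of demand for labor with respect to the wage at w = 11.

ε = -2

MP_L = (1/2)·10·L^(-1/2), so P·MP_L = w gives 55·L^(-1/2) = w.
Solving, L(w) = (55/w)^(2). This is a constant-elasticity form: L ∝ w^(−2), so ε = −2.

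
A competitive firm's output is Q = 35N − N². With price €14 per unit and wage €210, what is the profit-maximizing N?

The marginal product of N is MP_N = 35 − 2N.
A price-taking firm hires until the value of the marginal product equals the wage: P·MP_N = w, so 14·(35 − 2N) = 210.
Then 35 − 2N = 15, giving N = 10.

N* = 10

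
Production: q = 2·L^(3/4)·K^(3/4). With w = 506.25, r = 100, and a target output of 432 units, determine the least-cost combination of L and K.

Cost minimization requires the marginal rate of technical substitution to equal the input-price ratio: MP_L/MP_K = w/r.
Here MP_L/MP_K = (3/4)·(K/L)/(3/4) = (K/L). Setting this equal to 506.25/100 = 5.0625 gives K = 5.0625L.
Substituting into q = 432: 2·L^(3/4)·(5.0625L)^(3/4) = 432.
Solving, L = 16 and K = 81.

L* = 16, K* = 81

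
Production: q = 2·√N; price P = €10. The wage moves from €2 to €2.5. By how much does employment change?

From P·MP_N = w with MP_N = N^(-1/2), the labor demand is N(w) = (10/w)^(2).
At w = 2: N = 25. At w = 2.5: N = 16.
ΔN = 16 − 25 = -9.

ΔN = -9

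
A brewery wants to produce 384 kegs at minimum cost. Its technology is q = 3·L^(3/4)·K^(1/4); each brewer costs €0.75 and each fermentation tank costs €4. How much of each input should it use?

L* = 256, K* = 16

Cost minimization requires the marginal rate of technical substitution to equal the input-price ratio: MP_L/MP_K = w/r.
Here MP_L/MP_K = (3/4)·(K/L)/(1/4) = 3·(K/L). Setting this equal to 0.75/4 = 0.1875 gives K = 0.0625L.
Substituting into q = 384: 3·L^(3/4)·(0.0625L)^(1/4) = 384.
Solving, L = 256 and K = 16.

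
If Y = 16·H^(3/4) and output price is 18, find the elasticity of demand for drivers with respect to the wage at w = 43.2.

ε = -4

MP_H = (3/4)·16·H^(-1/4), so P·MP_H = w gives 216·H^(-1/4) = w.
Solving, H(w) = (216/w)^(4). This is a constant-elasticity form: H ∝ w^(−4), so ε = −4.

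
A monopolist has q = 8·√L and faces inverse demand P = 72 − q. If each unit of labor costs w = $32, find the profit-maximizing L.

L* = 9

Marginal revenue from the inverse demand is MR = 72 − 2q.
The marginal product is MP_L = 4·L^(-1/2).
A monopolist hires until marginal revenue product equals the wage: MR·MP_L = w.
At L, q = 8·√L. Substituting and solving: (72 − 16·√L)·4·L^(-1/2) = 32 gives L = 9.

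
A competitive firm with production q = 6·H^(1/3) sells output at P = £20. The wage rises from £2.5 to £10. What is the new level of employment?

From P·MP_H = w with MP_H = 2·H^(-2/3), the labor demand is H(w) = (40/w)^(3/2).
At w = 2.5: H = 64. At w = 10: H = 8.

H* = 8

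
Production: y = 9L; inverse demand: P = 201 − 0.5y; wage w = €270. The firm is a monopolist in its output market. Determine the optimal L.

Marginal revenue from the inverse demand is MR = 201 − y.
The marginal product is MP_L = 9.
A monopolist hires until marginal revenue product equals the wage: MR·MP_L = w.
(201 − 9L)·9 = 270, so L = 19.

L* = 19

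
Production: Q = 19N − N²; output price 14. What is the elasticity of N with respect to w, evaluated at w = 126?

ε = -0.9

From P·MP_N = w with MP_N = 19 − 2N, labor demand is N(w) = (19 − w/14)/2.
dN/dw = −1/(28) = -1/28.
At w = 126, N = 5, so ε = (dN/dw)·(w/N) = (-1/28)·(126/5) = -0.9.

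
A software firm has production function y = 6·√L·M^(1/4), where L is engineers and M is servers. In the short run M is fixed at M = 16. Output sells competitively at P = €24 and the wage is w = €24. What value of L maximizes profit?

L* = 36

With M = 16, MP_L = (1/2)·6·L^(-1/2)·16^(1/4) = 6·L^(-1/2).
Profit maximization for a price taker requires P·MP_L = w: 24·6·L^(-1/2) = 24.
So L^(-1/2) = 1/6, which gives L = 36.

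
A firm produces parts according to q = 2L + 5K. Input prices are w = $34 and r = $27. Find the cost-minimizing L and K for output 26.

The inputs are perfect substitutes, so the firm uses whichever has the lower cost per unit of output.
Cost per unit of output via L is w/2 = 17; via K it is r/5 = 5.4. K is cheaper.
Producing q = 26 with K alone: L = 0, K = 5.2.

L* = 0, K* = 5.2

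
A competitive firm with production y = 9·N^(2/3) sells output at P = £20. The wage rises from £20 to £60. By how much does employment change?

From P·MP_N = w with MP_N = 6·N^(-1/3), the labor demand is N(w) = (120/w)^(3).
At w = 20: N = 216. At w = 60: N = 8.
ΔN = 8 − 216 = -208.

ΔN = -208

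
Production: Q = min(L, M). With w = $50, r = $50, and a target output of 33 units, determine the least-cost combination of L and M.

With a fixed-proportions technology, the cost-minimizing bundle uses no slack in either input: L = M = Q.
So L = 33 and M = 33.

L* = 33, M* = 33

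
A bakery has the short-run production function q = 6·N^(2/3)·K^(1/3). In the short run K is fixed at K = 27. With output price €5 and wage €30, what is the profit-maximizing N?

N* = 8

With K = 27, MP_N = (2/3)·6·N^(-1/3)·27^(1/3) = 12·N^(-1/3).
Profit maximization for a price taker requires P·MP_N = w: 5·12·N^(-1/3) = 30.
So N^(-1/3) = 0.5, which gives N = 8.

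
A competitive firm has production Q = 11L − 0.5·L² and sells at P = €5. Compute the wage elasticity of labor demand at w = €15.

ε = -0.375

From P·MP_L = w with MP_L = 11 − L, labor demand is L(w) = 11 − w/5.
dL/dw = −1/(5) = -0.2.
At w = 15, L = 8, so ε = (dL/dw)·(w/L) = (-0.2)·(15/8) = -0.375.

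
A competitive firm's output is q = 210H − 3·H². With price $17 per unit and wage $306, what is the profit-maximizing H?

H* = 32

The marginal product of H is MP_H = 210 − 6H.
A price-taking firm hires until the value of the marginal product equals the wage: P·MP_H = w, so 17·(210 − 6H) = 306.
Then 210 − 6H = 18, giving H = 32.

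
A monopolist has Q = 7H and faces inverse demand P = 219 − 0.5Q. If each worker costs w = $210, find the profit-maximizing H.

Marginal revenue from the inverse demand is MR = 219 − Q.
The marginal product is MP_H = 7.
A monopolist hires until marginal revenue product equals the wage: MR·MP_H = w.
(219 − 7H)·7 = 210, so H = 27.

H* = 27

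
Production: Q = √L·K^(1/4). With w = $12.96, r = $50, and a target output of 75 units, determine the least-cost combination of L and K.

L* = 625, K* = 81

Cost minimization requires the marginal rate of technical substitution to equal the input-price ratio: MP_L/MP_K = w/r.
Here MP_L/MP_K = (1/2)·(K/L)/(1/4) = 2·(K/L). Setting this equal to 12.96/50 = 0.2592 gives K = 0.1296L.
Substituting into Q = 75: L^(1/2)·(0.1296L)^(1/4) = 75.
Solving, L = 625 and K = 81.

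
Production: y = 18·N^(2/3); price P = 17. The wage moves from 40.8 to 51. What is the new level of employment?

From P·MP_N = w with MP_N = 12·N^(-1/3), the labor demand is N(w) = (204/w)^(3).
At w = 40.8: N = 125. At w = 51: N = 64.

N* = 64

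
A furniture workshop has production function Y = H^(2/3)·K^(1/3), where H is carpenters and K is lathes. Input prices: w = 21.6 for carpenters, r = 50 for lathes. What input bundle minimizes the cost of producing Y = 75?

H* = 125, K* = 27

Cost minimization requires the marginal rate of technical substitution to equal the input-price ratio: MP_H/MP_K = w/r.
Here MP_H/MP_K = (2/3)·(K/H)/(1/3) = 2·(K/H). Setting this equal to 21.6/50 = 0.432 gives K = 0.216H.
Substituting into Y = 75: H^(2/3)·(0.216H)^(1/3) = 75.
Solving, H = 125 and K = 27.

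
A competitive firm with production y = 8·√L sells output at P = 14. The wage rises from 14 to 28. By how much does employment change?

From P·MP_L = w with MP_L = 4·L^(-1/2), the labor demand is L(w) = (56/w)^(2).
At w = 14: L = 16. At w = 28: L = 4.
ΔL = 4 − 16 = -12.

ΔL = -12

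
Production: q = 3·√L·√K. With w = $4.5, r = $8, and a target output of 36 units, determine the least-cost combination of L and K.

L* = 16, K* = 9

Cost minimization requires the marginal rate of technical substitution to equal the input-price ratio: MP_L/MP_K = w/r.
Here MP_L/MP_K = (1/2)·(K/L)/(1/2) = (K/L). Setting this equal to 4.5/8 = 0.5625 gives K = 0.5625L.
Substituting into q = 36: 3·L^(1/2)·(0.5625L)^(1/2) = 36.
Solving, L = 16 and K = 9.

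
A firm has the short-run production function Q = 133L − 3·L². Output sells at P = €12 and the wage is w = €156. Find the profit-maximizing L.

The marginal product of L is MP_L = 133 − 6L.
A price-taking firm hires until the value of the marginal product equals the wage: P·MP_L = w, so 12·(133 − 6L) = 156.
Then 133 − 6L = 13, giving L = 20.

L* = 20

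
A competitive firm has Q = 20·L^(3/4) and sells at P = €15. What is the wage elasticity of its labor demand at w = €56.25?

MP_L = (3/4)·20·L^(-1/4), so P·MP_L = w gives 225·L^(-1/4) = w.
Solving, L(w) = (225/w)^(4). This is a constant-elasticity form: L ∝ w^(−4), so ε = −4.

ε = -4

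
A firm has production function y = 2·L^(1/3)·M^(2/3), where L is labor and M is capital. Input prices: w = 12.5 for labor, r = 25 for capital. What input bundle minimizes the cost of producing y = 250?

Cost minimization requires the marginal rate of technical substitution to equal the input-price ratio: MP_L/MP_M = w/r.
Here MP_L/MP_M = (1/3)·(M/L)/(2/3) = 0.5·(M/L). Setting this equal to 12.5/25 = 0.5 gives M = L.
Substituting into y = 250: 2·L^(1/3)·(L)^(2/3) = 250.
Solving, L = 125 and M = 125.

L* = 125, M* = 125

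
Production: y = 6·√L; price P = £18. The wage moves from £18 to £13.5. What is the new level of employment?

L* = 16

From P·MP_L = w with MP_L = 3·L^(-1/2), the labor demand is L(w) = (54/w)^(2).
At w = 18: L = 9. At w = 13.5: L = 16.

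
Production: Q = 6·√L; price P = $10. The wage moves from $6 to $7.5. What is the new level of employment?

L* = 16

From P·MP_L = w with MP_L = 3·L^(-1/2), the labor demand is L(w) = (30/w)^(2).
At w = 6: L = 25. At w = 7.5: L = 16.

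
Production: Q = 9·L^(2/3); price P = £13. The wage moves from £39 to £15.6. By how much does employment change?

From P·MP_L = w with MP_L = 6·L^(-1/3), the labor demand is L(w) = (78/w)^(3).
At w = 39: L = 8. At w = 15.6: L = 125.
ΔL = 125 − 8 = 117.

ΔL = 117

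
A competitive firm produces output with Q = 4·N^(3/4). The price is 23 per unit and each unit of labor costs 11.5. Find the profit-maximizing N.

MP_N = (3/4)·4·N^(-1/4) = 3·N^(-1/4).
Profit maximization for a price taker requires P·MP_N = w: 23·3·N^(-1/4) = 11.5.
So N^(-1/4) = 1/6, which gives N = 1296.

N* = 1296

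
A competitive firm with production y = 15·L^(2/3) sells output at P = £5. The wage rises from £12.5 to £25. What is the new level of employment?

L* = 8

From P·MP_L = w with MP_L = 10·L^(-1/3), the labor demand is L(w) = (50/w)^(3).
At w = 12.5: L = 64. At w = 25: L = 8.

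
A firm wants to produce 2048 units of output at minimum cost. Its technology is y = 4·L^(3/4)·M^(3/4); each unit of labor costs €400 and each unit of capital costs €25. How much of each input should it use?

L* = 16, M* = 256

Cost minimization requires the marginal rate of technical substitution to equal the input-price ratio: MP_L/MP_M = w/r.
Here MP_L/MP_M = (3/4)·(M/L)/(3/4) = (M/L). Setting this equal to 400/25 = 16 gives M = 16L.
Substituting into y = 2048: 4·L^(3/4)·(16L)^(3/4) = 2048.
Solving, L = 16 and M = 256.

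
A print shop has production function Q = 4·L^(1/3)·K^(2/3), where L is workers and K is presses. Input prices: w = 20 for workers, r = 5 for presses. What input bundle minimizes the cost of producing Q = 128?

L* = 8, K* = 64

Cost minimization requires the marginal rate of technical substitution to equal the input-price ratio: MP_L/MP_K = w/r.
Here MP_L/MP_K = (1/3)·(K/L)/(2/3) = 0.5·(K/L). Setting this equal to 20/5 = 4 gives K = 8L.
Substituting into Q = 128: 4·L^(1/3)·(8L)^(2/3) = 128.
Solving, L = 8 and K = 64.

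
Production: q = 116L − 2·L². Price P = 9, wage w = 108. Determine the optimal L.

L* = 26

The marginal product of L is MP_L = 116 − 4L.
A price-taking firm hires until the value of the marginal product equals the wage: P·MP_L = w, so 9·(116 − 4L) = 108.
Then 116 − 4L = 12, giving L = 26.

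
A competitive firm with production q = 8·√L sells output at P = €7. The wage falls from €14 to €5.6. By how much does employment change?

From P·MP_L = w with MP_L = 4·L^(-1/2), the labor demand is L(w) = (28/w)^(2).
At w = 14: L = 4. At w = 5.6: L = 25.
ΔL = 25 − 4 = 21.

ΔL = 21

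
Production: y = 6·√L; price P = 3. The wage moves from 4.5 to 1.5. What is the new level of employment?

L* = 36

From P·MP_L = w with MP_L = 3·L^(-1/2), the labor demand is L(w) = (9/w)^(2).
At w = 4.5: L = 4. At w = 1.5: L = 36.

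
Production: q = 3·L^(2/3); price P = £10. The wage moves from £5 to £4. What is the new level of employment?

From P·MP_L = w with MP_L = 2·L^(-1/3), the labor demand is L(w) = (20/w)^(3).
At w = 5: L = 64. At w = 4: L = 125.

L* = 125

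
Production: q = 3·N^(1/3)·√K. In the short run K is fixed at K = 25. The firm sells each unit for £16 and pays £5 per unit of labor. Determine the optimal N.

N* = 64

With K = 25, MP_N = (1/3)·3·N^(-2/3)·25^(1/2) = 5·N^(-2/3).
Profit maximization for a price taker requires P·MP_N = w: 16·5·N^(-2/3) = 5.
So N^(-2/3) = 0.0625, which gives N = 64.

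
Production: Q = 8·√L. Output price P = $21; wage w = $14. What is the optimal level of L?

MP_L = (1/2)·8·L^(-1/2) = 4·L^(-1/2).
Profit maximization for a price taker requires P·MP_L = w: 21·4·L^(-1/2) = 14.
So L^(-1/2) = 1/6, which gives L = 36.

L* = 36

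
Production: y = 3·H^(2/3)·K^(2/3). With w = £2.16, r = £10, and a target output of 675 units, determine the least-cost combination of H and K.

H* = 125, K* = 27

Cost minimization requires the marginal rate of technical substitution to equal the input-price ratio: MP_H/MP_K = w/r.
Here MP_H/MP_K = (2/3)·(K/H)/(2/3) = (K/H). Setting this equal to 2.16/10 = 0.216 gives K = 0.216H.
Substituting into y = 675: 3·H^(2/3)·(0.216H)^(2/3) = 675.
Solving, H = 125 and K = 27.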